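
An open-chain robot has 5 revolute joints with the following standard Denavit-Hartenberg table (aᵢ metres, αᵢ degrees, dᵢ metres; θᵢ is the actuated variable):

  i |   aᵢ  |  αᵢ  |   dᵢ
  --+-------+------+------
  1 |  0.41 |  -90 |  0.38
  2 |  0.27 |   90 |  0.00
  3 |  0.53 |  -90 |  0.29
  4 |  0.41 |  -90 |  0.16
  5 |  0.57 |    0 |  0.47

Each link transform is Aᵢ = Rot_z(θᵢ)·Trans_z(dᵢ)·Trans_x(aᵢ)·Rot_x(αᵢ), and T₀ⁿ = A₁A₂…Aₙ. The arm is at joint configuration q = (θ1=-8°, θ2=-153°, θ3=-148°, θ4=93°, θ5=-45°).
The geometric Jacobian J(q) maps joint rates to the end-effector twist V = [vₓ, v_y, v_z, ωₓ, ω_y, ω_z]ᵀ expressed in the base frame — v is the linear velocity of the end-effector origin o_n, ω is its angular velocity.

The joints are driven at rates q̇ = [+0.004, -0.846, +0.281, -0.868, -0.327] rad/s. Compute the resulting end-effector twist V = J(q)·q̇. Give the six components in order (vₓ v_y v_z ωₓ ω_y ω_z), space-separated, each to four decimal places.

-0.1602 -0.3789 -0.1191 0.4922 -0.3549 -0.5657

o_n = [0.0739, -0.5022, 1.0742]
J₁: ẑ×o_n = [0.5022, 0.0739, -0.0000], ω = ẑ
J2: z=[0.1392, 0.9903, 0.0000] o=[0.4060, -0.0571, 0.3800] → [0.6874, -0.0966, 0.2670, 0.1392, 0.9903, 0.0000]
J3: z=[-0.4496, 0.0632, -0.8910] o=[0.1678, -0.0236, 0.5026] → [-0.3904, 0.3407, 0.2211, -0.4496, 0.0632, -0.8910]
J4: z=[-0.5856, -0.7741, 0.2406] o=[0.3949, -0.3391, 0.0401] → [-0.7612, 0.5283, -0.1530, -0.5856, -0.7741, 0.2406]
J5: z=[-0.6971, 0.6324, 0.3378] o=[0.4708, -0.4753, 0.4517] → [0.4027, 0.2999, 0.2698, -0.6971, 0.6324, 0.3378]
V = J·q̇ = [-0.1602, -0.3789, -0.1191, 0.4922, -0.3549, -0.5657]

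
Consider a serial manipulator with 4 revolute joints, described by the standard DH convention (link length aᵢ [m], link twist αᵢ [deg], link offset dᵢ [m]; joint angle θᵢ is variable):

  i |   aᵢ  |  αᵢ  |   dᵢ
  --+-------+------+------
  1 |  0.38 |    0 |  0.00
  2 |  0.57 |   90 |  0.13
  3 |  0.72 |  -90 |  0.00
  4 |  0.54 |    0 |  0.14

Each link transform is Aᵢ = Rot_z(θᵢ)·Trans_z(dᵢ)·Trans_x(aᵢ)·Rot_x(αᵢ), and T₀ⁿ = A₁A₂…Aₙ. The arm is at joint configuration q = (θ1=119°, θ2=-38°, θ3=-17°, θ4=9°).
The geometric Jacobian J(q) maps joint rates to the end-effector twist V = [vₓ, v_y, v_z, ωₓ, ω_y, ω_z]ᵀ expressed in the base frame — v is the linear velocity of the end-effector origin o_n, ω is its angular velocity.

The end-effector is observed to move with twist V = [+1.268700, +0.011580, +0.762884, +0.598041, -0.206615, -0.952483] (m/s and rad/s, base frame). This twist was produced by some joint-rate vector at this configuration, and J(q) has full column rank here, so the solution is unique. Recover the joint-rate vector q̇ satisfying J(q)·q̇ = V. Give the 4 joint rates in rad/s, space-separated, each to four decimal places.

0.0660 -0.6570 0.6230 -0.3780

o_n = [0.0154, 2.1328, -0.1026]
J₁: ẑ×o_n = [-2.1328, 0.0154, 0.0000], ω = ẑ
J2: z=[0.0000, 0.0000, 1.0000] o=[-0.1842, 0.3324, 0.0000] → [-1.8005, 0.1996, 0.0000, 0.0000, 0.0000, 1.0000]
J3: z=[0.9877, -0.1564, 0.0000] o=[-0.0951, 0.8953, 0.1300] → [0.0364, 0.2297, 1.2395, 0.9877, -0.1564, 0.0000]
J4: z=[0.0457, 0.2888, 0.9563] o=[0.0127, 1.5754, -0.0805] → [-0.5394, 0.0036, 0.0247, 0.0457, 0.2888, 0.9563]
q̇ = J⁺·V = [0.0660, -0.6570, 0.6230, -0.3780]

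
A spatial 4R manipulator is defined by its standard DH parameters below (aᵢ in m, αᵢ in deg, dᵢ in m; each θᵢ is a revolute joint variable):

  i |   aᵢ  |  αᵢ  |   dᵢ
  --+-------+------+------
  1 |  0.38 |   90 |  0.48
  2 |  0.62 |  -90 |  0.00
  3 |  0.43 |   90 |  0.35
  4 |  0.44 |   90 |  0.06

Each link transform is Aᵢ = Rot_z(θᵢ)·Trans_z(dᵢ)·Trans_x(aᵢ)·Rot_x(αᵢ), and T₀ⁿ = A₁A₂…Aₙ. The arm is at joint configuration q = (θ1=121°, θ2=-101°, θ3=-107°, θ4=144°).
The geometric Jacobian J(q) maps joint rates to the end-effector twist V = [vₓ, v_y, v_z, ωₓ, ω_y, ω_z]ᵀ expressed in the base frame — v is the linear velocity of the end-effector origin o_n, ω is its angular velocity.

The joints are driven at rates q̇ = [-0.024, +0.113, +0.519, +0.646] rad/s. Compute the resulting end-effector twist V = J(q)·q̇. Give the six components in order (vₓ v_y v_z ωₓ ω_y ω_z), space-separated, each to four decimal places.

0.0030 -0.1948 0.0246 -0.3881 0.4987 0.4834

o_n = [-0.4046, 0.7768, -0.1672]
J₁: ẑ×o_n = [-0.7768, -0.4046, 0.0000], ω = ẑ
J2: z=[0.8572, 0.5150, 0.0000] o=[-0.1957, 0.3257, 0.4800] → [-0.3333, 0.5547, 0.4942, 0.8572, 0.5150, 0.0000]
J3: z=[-0.5056, 0.8414, -0.1908] o=[-0.1348, 0.2243, -0.1286] → [0.0730, 0.0320, -0.0523, -0.5056, 0.8414, -0.1908]
J4: z=[-0.3446, 0.0058, 0.9387] o=[0.0284, 0.7512, -0.0720] → [-0.0246, -0.4393, -0.0063, -0.3446, 0.0058, 0.9387]
V = J·q̇ = [0.0030, -0.1948, 0.0246, -0.3881, 0.4987, 0.4834]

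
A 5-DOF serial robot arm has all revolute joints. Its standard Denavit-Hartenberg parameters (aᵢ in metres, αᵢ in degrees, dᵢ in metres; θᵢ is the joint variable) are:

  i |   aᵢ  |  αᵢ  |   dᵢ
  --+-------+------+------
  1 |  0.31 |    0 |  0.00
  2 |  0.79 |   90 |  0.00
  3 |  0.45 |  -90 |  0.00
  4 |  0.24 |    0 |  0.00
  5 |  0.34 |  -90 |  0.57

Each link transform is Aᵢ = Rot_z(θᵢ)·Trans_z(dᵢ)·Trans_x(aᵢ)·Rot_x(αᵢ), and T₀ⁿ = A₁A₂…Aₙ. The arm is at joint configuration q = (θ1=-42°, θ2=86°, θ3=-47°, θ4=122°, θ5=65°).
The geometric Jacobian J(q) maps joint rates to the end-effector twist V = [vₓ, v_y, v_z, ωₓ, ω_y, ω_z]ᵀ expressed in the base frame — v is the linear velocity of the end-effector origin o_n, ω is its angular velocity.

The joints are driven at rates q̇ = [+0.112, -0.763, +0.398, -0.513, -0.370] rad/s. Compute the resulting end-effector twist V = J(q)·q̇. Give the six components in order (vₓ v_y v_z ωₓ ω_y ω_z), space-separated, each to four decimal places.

o_n = [0.9787, 0.7406, 0.3995]
J₁: ẑ×o_n = [-0.7406, 0.9787, 0.0000], ω = ẑ
J2: z=[0.0000, 0.0000, 1.0000] o=[0.2304, -0.2074, 0.0000] → [-0.9480, 0.7484, 0.0000, 0.0000, 0.0000, 1.0000]
J3: z=[0.6947, -0.7193, 0.0000] o=[0.7987, 0.3413, 0.0000] → [-0.2873, -0.2775, 0.4069, 0.6947, -0.7193, 0.0000]
J4: z=[0.5261, 0.5080, 0.6820] o=[1.0194, 0.5545, -0.3291] → [0.2432, -0.4110, 0.1185, 0.5261, 0.5080, 0.6820]
J5: z=[0.5261, 0.5080, 0.6820] o=[0.8156, 0.6407, -0.2361] → [0.2548, -0.2231, -0.0303, 0.5261, 0.5080, 0.6820]
V = J·q̇ = [0.3070, -0.2784, 0.1123, -0.1881, -0.7349, -1.2532]

0.3070 -0.2784 0.1123 -0.1881 -0.7349 -1.2532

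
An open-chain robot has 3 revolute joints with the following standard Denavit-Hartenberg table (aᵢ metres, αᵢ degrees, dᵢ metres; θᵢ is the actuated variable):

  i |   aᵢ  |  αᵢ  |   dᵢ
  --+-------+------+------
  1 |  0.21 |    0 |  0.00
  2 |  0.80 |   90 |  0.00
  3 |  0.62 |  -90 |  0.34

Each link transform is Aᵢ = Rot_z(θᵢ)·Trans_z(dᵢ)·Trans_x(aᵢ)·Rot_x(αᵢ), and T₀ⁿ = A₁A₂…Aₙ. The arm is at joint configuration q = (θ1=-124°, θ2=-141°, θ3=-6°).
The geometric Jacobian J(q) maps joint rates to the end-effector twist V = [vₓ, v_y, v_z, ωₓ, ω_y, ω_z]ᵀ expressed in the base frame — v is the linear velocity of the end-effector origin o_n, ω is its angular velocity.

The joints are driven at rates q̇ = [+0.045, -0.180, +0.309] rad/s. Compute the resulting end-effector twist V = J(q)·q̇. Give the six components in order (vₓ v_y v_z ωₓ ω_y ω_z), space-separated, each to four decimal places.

o_n = [0.0978, 1.2667, -0.0648]
J₁: ẑ×o_n = [-1.2667, 0.0978, 0.0000], ω = ẑ
J2: z=[0.0000, 0.0000, 1.0000] o=[-0.1174, -0.1741, 0.0000] → [-1.4408, 0.2152, 0.0000, 0.0000, 0.0000, 1.0000]
J3: z=[0.9962, 0.0872, 0.0000] o=[-0.1872, 0.6229, 0.0000] → [-0.0056, 0.0646, 0.6166, 0.9962, 0.0872, 0.0000]
V = J·q̇ = [0.2006, -0.0144, 0.1905, 0.3078, 0.0269, -0.1350]

0.2006 -0.0144 0.1905 0.3078 0.0269 -0.1350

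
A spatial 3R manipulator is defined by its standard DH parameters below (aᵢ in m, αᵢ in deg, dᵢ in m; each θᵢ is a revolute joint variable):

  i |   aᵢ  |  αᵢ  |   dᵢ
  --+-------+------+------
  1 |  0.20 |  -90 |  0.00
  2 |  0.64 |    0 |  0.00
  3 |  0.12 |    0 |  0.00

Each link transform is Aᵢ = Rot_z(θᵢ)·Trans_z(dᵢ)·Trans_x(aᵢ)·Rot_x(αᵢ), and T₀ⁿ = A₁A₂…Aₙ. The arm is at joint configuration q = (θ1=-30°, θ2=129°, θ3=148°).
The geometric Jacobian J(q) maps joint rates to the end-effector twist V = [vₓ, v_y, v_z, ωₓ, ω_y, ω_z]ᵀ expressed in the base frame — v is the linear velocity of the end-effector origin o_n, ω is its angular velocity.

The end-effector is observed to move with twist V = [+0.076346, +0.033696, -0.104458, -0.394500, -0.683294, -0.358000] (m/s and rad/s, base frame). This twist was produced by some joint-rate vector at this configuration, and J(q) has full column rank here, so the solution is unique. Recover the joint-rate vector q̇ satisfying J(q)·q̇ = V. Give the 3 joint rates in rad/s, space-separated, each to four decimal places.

o_n = [-0.1629, 0.0941, -0.3783]
J₁: ẑ×o_n = [-0.0941, -0.1629, 0.0000], ω = ẑ
J2: z=[0.5000, 0.8660, 0.0000] o=[0.1732, -0.1000, 0.0000] → [-0.3276, 0.1891, 0.3881, 0.5000, 0.8660, 0.0000]
J3: z=[0.5000, 0.8660, 0.0000] o=[-0.1756, 0.1014, -0.4974] → [0.1031, -0.0596, -0.0146, 0.5000, 0.8660, 0.0000]
q̇ = J⁺·V = [-0.3580, -0.2880, -0.5010]

-0.3580 -0.2880 -0.5010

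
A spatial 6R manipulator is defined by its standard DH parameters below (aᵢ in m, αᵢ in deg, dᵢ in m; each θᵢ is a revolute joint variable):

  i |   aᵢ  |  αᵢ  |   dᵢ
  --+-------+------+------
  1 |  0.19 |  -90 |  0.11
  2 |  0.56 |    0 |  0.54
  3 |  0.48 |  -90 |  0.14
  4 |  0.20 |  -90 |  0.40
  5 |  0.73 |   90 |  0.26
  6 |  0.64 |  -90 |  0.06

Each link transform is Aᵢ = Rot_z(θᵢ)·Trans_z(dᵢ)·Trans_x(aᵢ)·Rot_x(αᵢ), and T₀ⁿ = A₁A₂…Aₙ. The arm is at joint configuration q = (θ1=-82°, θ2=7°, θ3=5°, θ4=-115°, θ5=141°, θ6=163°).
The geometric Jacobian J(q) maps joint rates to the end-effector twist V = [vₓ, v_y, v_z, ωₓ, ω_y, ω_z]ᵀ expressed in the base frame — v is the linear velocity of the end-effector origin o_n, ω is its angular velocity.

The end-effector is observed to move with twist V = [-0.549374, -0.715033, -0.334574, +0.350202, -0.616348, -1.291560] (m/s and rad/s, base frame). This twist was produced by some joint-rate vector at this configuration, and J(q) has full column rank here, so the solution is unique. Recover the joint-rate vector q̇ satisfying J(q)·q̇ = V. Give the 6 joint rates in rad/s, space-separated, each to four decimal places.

o_n = [1.1994, -1.3394, -0.4025]
J₁: ẑ×o_n = [1.3394, 1.1994, -0.0000], ω = ẑ
J2: z=[0.9903, 0.1392, 0.0000] o=[0.0264, -0.1882, 0.1100] → [-0.0713, 0.5075, -1.3033, 0.9903, 0.1392, 0.0000]
J3: z=[0.9903, 0.1392, 0.0000] o=[0.6385, -0.6634, 0.0418] → [-0.0618, 0.4399, -0.7475, 0.9903, 0.1392, 0.0000]
J4: z=[-0.0289, 0.2059, -0.9781] o=[0.8425, -1.1089, -0.0580] → [-0.2964, -0.3591, -0.0668, -0.0289, 0.2059, -0.9781]
J5: z=[0.5419, -0.8191, -0.1884] o=[0.9989, -0.9194, -0.4317] → [-0.1031, -0.0536, -0.0634, 0.5419, -0.8191, -0.1884]
J6: z=[0.5511, 0.1770, 0.8155] o=[0.6766, -1.5308, -0.0812] → [-0.2129, 0.6034, 0.0129, 0.5511, 0.1770, 0.8155]
q̇ = J⁺·V = [-0.2560, 0.2970, -0.2030, 0.6140, 0.8500, -0.3370]

-0.2560 0.2970 -0.2030 0.6140 0.8500 -0.3370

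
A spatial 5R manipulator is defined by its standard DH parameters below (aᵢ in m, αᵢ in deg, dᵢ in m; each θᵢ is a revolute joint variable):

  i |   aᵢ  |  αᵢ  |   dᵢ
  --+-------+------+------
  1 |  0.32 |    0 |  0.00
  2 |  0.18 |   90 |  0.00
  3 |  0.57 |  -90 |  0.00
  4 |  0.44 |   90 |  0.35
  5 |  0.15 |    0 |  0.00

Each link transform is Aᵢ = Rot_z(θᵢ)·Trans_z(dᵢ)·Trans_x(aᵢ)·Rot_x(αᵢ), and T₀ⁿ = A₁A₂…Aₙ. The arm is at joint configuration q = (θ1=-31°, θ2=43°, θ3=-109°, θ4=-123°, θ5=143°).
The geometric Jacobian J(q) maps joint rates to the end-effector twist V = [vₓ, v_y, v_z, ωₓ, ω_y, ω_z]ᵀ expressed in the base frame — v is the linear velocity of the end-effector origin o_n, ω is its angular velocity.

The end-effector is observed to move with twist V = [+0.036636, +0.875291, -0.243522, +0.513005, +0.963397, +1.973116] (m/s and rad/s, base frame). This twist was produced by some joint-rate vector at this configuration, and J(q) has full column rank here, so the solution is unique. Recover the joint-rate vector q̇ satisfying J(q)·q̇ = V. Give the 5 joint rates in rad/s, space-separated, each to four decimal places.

o_n = [0.7874, -0.3303, -0.5174]
J₁: ẑ×o_n = [0.3303, 0.7874, -0.0000], ω = ẑ
J2: z=[0.0000, 0.0000, 1.0000] o=[0.2743, -0.1648, 0.0000] → [0.1655, 0.5131, -0.0000, 0.0000, 0.0000, 1.0000]
J3: z=[0.2079, -0.9781, 0.0000] o=[0.4504, -0.1274, 0.0000] → [0.5061, 0.1076, 0.2875, 0.2079, -0.9781, 0.0000]
J4: z=[0.9249, 0.1966, -0.3256] o=[0.2688, -0.1660, -0.5389] → [-0.0493, -0.1888, -0.2539, 0.9249, 0.1966, -0.3256]
J5: z=[0.1538, 0.5895, 0.7930] o=[0.7456, -0.4419, -0.4263] → [-0.1422, 0.0472, -0.0075, 0.1538, 0.5895, 0.7930]
q̇ = J⁺·V = [0.7820, 0.6940, -0.3820, 0.5020, 0.8330]

0.7820 0.6940 -0.3820 0.5020 0.8330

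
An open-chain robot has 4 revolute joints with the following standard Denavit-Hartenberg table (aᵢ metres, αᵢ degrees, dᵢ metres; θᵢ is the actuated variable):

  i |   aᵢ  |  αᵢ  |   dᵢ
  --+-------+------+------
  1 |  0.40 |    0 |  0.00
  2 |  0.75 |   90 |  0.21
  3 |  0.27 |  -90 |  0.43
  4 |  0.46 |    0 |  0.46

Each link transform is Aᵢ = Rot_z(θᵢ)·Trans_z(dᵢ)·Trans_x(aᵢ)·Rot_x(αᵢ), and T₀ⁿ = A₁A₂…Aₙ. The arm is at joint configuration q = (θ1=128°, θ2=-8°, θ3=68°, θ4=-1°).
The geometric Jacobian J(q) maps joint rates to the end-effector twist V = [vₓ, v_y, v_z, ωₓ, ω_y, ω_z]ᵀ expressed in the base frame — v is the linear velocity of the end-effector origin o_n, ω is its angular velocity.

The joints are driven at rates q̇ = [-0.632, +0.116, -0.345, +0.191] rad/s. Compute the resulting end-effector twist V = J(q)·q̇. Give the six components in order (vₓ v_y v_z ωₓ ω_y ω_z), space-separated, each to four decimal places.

0.3561 0.3242 0.0542 -0.2102 -0.3259 -0.4445

o_n = [-0.1654, 1.0512, 1.0591]
J₁: ẑ×o_n = [-1.0512, -0.1654, 0.0000], ω = ẑ
J2: z=[0.0000, 0.0000, 1.0000] o=[-0.2463, 0.3152, 0.0000] → [-0.7360, 0.0809, 0.0000, 0.0000, 0.0000, 1.0000]
J3: z=[0.8660, 0.5000, 0.0000] o=[-0.6213, 0.9647, 0.2100] → [0.4245, -0.7353, -0.1531, 0.8660, 0.5000, 0.0000]
J4: z=[0.4636, -0.8030, 0.3746] o=[-0.2994, 1.2673, 0.4603] → [-0.3998, -0.2274, 0.0074, 0.4636, -0.8030, 0.3746]
V = J·q̇ = [0.3561, 0.3242, 0.0542, -0.2102, -0.3259, -0.4445]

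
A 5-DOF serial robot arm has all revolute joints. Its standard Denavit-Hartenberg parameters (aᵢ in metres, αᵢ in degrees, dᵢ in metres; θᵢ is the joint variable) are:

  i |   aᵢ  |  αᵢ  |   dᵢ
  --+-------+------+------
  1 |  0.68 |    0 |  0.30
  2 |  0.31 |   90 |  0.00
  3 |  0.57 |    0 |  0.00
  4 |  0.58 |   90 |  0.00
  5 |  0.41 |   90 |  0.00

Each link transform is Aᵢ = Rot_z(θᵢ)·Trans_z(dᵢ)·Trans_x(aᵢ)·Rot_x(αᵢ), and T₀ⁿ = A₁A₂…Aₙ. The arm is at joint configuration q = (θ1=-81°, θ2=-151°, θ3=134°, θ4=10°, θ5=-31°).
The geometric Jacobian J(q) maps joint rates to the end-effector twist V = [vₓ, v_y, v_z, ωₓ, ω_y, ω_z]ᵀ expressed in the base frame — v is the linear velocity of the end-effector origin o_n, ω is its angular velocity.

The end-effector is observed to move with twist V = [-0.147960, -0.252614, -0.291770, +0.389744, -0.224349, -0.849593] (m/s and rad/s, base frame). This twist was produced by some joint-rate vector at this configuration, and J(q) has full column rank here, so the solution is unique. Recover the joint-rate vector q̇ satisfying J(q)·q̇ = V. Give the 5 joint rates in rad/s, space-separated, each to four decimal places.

0.3510 -0.6270 0.1930 -0.0240 -0.7090

o_n = [0.4568, -1.4632, 1.2575]
J₁: ẑ×o_n = [1.4632, 0.4568, -0.0000], ω = ẑ
J2: z=[0.0000, 0.0000, 1.0000] o=[0.1064, -0.6716, 0.3000] → [0.7915, 0.3505, -0.0000, 0.0000, 0.0000, 1.0000]
J3: z=[0.7880, 0.6157, 0.0000] o=[-0.0845, -0.4273, 0.3000] → [0.5895, -0.7545, -1.1495, 0.7880, 0.6157, 0.0000]
J4: z=[0.7880, 0.6157, 0.0000] o=[0.1593, -0.7394, 0.7100] → [0.3371, -0.4314, -0.7535, 0.7880, 0.6157, 0.0000]
J5: z=[-0.3619, 0.4632, 0.8090] o=[0.4482, -1.1091, 1.0509] → [0.3821, 0.0817, 0.1241, -0.3619, 0.4632, 0.8090]
q̇ = J⁺·V = [0.3510, -0.6270, 0.1930, -0.0240, -0.7090]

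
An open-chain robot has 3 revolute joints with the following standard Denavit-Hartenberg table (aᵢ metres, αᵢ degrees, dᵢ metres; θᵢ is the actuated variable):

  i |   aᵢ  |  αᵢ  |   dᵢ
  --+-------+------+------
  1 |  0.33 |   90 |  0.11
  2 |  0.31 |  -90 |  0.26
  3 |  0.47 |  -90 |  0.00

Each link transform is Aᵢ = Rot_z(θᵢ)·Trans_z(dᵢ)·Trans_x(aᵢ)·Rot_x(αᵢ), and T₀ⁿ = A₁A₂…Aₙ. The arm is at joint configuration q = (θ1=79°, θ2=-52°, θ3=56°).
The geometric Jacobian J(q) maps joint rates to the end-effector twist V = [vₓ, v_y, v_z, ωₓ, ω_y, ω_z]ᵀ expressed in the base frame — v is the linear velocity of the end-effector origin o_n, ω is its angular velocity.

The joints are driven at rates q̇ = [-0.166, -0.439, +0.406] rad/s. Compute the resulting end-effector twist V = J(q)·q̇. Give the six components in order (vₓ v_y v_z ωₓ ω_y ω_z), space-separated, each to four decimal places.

-0.0458 -0.2703 -0.0302 -0.3699 0.3978 0.0840

o_n = [0.0030, 0.6949, -0.3414]
J₁: ẑ×o_n = [-0.6949, 0.0030, 0.0000], ω = ẑ
J2: z=[0.9816, -0.1908, 0.0000] o=[0.0630, 0.3239, 0.1100] → [0.0861, 0.4431, 0.3527, 0.9816, -0.1908, 0.0000]
J3: z=[0.1504, 0.7735, 0.6157] o=[0.3546, 0.4617, -0.1343] → [-0.3038, -0.1853, 0.3070, 0.1504, 0.7735, 0.6157]
V = J·q̇ = [-0.0458, -0.2703, -0.0302, -0.3699, 0.3978, 0.0840]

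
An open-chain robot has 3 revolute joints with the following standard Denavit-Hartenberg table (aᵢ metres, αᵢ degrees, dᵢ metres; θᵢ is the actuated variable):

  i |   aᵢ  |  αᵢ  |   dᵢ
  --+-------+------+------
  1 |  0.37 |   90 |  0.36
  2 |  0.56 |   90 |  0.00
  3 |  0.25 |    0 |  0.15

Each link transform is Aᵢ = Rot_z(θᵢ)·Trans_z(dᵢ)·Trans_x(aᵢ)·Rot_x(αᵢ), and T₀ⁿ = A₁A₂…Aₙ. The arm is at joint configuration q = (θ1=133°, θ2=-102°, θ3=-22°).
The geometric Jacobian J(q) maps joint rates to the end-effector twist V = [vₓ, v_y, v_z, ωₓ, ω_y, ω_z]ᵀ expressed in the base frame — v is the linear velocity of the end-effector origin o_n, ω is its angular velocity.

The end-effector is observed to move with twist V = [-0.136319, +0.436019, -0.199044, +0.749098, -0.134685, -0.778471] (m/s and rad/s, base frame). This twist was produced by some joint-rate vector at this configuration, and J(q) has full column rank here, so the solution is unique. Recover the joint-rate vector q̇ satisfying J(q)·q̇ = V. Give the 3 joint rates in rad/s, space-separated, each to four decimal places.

-0.9080 0.4560 0.6230

o_n = [-0.1085, -0.0210, -0.3833]
J₁: ẑ×o_n = [0.0210, -0.1085, 0.0000], ω = ẑ
J2: z=[0.7314, 0.6820, 0.0000] o=[-0.2523, 0.2706, 0.3600] → [-0.5069, 0.5436, -0.3113, 0.7314, 0.6820, 0.0000]
J3: z=[0.6671, -0.7154, 0.2079] o=[-0.1729, 0.1854, -0.1878] → [0.1828, 0.1438, -0.0916, 0.6671, -0.7154, 0.2079]
q̇ = J⁺·V = [-0.9080, 0.4560, 0.6230]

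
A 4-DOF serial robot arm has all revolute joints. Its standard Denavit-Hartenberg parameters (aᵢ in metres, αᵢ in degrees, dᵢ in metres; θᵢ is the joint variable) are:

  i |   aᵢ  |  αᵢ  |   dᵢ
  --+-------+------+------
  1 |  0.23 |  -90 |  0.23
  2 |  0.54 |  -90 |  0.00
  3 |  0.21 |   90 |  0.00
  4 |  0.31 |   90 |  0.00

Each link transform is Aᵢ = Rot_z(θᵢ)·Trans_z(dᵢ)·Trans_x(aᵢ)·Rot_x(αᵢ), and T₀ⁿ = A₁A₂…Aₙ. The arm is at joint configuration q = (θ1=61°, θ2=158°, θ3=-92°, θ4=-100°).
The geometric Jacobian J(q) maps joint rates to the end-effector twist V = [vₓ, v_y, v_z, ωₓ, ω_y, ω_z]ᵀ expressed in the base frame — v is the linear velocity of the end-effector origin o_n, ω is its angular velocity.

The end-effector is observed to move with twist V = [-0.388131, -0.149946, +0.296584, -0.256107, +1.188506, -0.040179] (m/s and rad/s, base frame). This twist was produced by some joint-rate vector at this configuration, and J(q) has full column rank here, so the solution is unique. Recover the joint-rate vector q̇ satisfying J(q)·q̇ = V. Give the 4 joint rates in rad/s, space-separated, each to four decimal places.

o_n = [-0.2098, -0.0566, -0.2533]
J₁: ẑ×o_n = [0.0566, -0.2098, 0.0000], ω = ẑ
J2: z=[-0.8746, 0.4848, 0.0000] o=[0.1115, 0.2012, 0.2300] → [-0.2343, -0.4227, 0.3813, -0.8746, 0.4848, 0.0000]
J3: z=[-0.1816, -0.3276, 0.9272] o=[-0.1312, -0.2367, 0.0277] → [-0.0749, -0.1239, -0.0585, -0.1816, -0.3276, 0.9272]
J4: z=[0.4798, 0.7935, 0.3744] o=[-0.3115, -0.1291, 0.0305] → [-0.2523, 0.1742, -0.0459, 0.4798, 0.7935, 0.3744]
q̇ = J⁺·V = [-0.0530, 0.8300, -0.3310, 0.8540]

-0.0530 0.8300 -0.3310 0.8540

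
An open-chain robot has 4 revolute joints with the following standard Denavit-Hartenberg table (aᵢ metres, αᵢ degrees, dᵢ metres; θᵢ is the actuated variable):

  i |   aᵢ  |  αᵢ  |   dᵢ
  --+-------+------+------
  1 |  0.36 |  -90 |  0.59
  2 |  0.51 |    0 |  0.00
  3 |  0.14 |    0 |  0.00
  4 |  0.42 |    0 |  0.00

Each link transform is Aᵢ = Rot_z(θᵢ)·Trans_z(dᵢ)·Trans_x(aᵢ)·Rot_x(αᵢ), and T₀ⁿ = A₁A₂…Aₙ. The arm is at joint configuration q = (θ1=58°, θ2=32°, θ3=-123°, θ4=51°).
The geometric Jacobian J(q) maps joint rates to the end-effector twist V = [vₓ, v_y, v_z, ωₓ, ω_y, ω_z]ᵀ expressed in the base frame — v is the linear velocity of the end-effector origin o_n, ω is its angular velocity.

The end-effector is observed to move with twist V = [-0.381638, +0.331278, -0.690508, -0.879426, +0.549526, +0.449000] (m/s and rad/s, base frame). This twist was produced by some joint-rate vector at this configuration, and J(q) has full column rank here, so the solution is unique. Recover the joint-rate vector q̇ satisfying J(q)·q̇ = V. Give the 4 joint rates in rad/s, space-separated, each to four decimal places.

o_n = [0.5892, 0.9429, 0.7297]
J₁: ẑ×o_n = [-0.9429, 0.5892, 0.0000], ω = ẑ
J2: z=[-0.8480, 0.5299, 0.0000] o=[0.1908, 0.3053, 0.5900] → [0.0740, 0.1185, -0.7518, -0.8480, 0.5299, 0.0000]
J3: z=[-0.8480, 0.5299, 0.0000] o=[0.4200, 0.6721, 0.3197] → [0.2172, 0.3477, -0.3193, -0.8480, 0.5299, 0.0000]
J4: z=[-0.8480, 0.5299, 0.0000] o=[0.4187, 0.6700, 0.4597] → [0.1431, 0.2289, -0.3217, -0.8480, 0.5299, 0.0000]
q̇ = J⁺·V = [0.4490, 0.8260, -0.6690, 0.8800]

0.4490 0.8260 -0.6690 0.8800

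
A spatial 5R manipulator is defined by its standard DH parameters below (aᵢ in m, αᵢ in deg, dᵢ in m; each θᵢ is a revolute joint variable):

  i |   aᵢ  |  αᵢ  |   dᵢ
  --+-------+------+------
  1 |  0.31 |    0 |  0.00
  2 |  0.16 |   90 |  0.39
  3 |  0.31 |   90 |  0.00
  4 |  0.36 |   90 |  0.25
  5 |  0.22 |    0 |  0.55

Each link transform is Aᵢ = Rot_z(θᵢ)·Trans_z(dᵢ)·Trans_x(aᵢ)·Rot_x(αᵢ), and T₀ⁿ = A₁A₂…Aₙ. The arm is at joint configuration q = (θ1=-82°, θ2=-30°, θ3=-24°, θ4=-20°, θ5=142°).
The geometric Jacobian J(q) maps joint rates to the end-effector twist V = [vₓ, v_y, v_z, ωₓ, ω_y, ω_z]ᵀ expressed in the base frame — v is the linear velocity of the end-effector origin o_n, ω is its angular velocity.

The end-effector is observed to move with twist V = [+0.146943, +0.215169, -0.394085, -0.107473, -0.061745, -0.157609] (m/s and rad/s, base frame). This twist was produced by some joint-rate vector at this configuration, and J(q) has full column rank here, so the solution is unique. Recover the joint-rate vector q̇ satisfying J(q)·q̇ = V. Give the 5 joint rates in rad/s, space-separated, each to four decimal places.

o_n = [0.4786, -0.7793, -0.0830]
J₁: ẑ×o_n = [0.7793, 0.4786, -0.0000], ω = ẑ
J2: z=[0.0000, 0.0000, 1.0000] o=[0.0431, -0.3070, 0.0000] → [0.4723, 0.4354, -0.0000, 0.0000, 0.0000, 1.0000]
J3: z=[-0.9272, 0.3746, 0.0000] o=[-0.0168, -0.4553, 0.3900] → [-0.1772, -0.4386, 0.1148, -0.9272, 0.3746, 0.0000]
J4: z=[0.1524, 0.3771, -0.9135] o=[-0.1229, -0.7179, 0.2639] → [-0.1869, -0.4966, -0.2362, 0.1524, 0.3771, -0.9135]
J5: z=[0.9883, -0.0623, 0.1391] o=[-0.0864, -0.9563, -0.1021] → [-0.0258, 0.0598, 0.2101, 0.9883, -0.0623, 0.1391]
q̇ = J⁺·V = [-0.3800, 0.7770, -0.7880, 0.4670, -0.9200]

-0.3800 0.7770 -0.7880 0.4670 -0.9200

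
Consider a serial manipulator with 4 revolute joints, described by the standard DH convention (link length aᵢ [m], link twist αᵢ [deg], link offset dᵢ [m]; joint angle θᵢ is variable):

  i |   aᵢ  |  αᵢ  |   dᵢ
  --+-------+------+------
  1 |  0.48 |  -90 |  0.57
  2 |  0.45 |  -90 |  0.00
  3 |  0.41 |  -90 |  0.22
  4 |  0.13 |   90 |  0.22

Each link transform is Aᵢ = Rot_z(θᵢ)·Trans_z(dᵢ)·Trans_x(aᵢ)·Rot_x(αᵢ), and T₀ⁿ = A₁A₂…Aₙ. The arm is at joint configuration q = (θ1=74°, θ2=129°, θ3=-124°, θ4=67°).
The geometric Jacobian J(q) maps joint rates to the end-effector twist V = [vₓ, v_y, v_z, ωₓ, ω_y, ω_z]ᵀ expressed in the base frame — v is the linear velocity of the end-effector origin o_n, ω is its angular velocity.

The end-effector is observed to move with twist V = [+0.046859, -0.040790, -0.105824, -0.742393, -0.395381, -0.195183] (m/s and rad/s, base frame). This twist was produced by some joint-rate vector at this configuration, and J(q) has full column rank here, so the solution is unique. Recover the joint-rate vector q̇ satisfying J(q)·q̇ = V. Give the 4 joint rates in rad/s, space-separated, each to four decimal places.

-0.7380 0.6410 0.7960 -0.0650

o_n = [-0.4397, 0.2990, 0.3419]
J₁: ẑ×o_n = [-0.2990, -0.4397, 0.0000], ω = ẑ
J2: z=[-0.9613, 0.2756, 0.0000] o=[0.1323, 0.4614, 0.5700] → [-0.0629, -0.2192, 0.3138, -0.9613, 0.2756, 0.0000]
J3: z=[-0.2142, -0.7470, 0.6293] o=[0.0542, 0.1892, 0.2203] → [-0.1600, -0.2848, -0.3925, -0.2142, -0.7470, 0.6293]
J4: z=[-0.6813, -0.3474, -0.6443] o=[-0.2798, 0.2572, 0.5369] → [0.0946, -0.0299, -0.0840, -0.6813, -0.3474, -0.6443]
q̇ = J⁺·V = [-0.7380, 0.6410, 0.7960, -0.0650]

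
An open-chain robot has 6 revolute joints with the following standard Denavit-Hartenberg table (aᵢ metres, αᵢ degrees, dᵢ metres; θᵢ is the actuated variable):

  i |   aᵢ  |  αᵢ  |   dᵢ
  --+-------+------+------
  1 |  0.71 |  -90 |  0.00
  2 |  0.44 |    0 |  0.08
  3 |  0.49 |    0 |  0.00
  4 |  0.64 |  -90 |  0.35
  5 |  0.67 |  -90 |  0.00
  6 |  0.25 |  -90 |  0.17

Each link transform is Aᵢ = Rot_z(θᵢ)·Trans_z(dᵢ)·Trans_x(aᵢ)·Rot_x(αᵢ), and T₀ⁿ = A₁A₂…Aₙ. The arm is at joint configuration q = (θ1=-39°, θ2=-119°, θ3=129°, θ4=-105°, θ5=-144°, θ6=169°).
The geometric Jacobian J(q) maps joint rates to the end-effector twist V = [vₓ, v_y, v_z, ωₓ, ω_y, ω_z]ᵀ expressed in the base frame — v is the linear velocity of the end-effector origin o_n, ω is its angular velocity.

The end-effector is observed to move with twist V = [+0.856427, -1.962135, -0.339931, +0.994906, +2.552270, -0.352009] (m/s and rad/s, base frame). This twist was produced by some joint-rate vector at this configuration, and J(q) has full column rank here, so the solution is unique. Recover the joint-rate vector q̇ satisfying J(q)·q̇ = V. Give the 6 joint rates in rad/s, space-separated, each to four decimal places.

o_n = [1.2115, 0.0704, 0.6905]
J₁: ẑ×o_n = [-0.0704, 1.2115, 0.0000], ω = ẑ
J2: z=[0.6293, 0.7771, 0.0000] o=[0.5518, -0.4468, 0.0000] → [0.5366, -0.4345, -0.1872, 0.6293, 0.7771, 0.0000]
J3: z=[0.6293, 0.7771, 0.0000] o=[0.4363, -0.2504, 0.3848] → [0.2375, -0.1924, -0.4005, 0.6293, 0.7771, 0.0000]
J4: z=[0.6293, 0.7771, 0.0000] o=[0.8114, -0.5541, 0.2997] → [0.3037, -0.2459, 0.0821, 0.6293, 0.7771, 0.0000]
J5: z=[0.7742, -0.6269, 0.0872] o=[0.9883, -0.2470, 0.9373] → [0.1271, 0.2105, 0.3856, 0.7742, -0.6269, 0.0872]
J6: z=[0.4693, 0.6610, 0.5855] o=[1.2728, 0.0293, 0.3973] → [0.1697, -0.1735, 0.0598, 0.4693, 0.6610, 0.5855]
q̇ = J⁺·V = [-0.8550, 0.7830, 0.0700, 0.9670, -0.7860, 0.9760]

-0.8550 0.7830 0.0700 0.9670 -0.7860 0.9760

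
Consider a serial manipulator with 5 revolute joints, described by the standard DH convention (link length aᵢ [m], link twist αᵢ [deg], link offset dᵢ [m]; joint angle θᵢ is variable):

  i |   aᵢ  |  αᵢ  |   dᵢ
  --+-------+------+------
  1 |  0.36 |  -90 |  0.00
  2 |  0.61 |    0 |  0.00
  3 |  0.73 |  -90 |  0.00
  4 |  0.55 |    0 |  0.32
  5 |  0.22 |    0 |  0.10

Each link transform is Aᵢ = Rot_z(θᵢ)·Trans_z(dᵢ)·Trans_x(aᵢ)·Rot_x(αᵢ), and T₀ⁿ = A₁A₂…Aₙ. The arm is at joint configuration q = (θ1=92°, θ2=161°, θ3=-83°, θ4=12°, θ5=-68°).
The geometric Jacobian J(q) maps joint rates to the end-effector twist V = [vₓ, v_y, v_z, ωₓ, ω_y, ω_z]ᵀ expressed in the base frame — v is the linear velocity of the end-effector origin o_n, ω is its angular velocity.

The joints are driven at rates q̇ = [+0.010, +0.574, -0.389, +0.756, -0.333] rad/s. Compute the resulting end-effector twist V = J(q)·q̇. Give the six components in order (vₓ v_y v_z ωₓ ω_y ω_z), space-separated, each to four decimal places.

0.4753 -0.3681 0.3627 -0.1704 -0.4200 -0.0779

o_n = [-0.0562, -0.3406, -1.6465]
J₁: ẑ×o_n = [0.3406, -0.0562, 0.0000], ω = ẑ
J2: z=[-0.9994, -0.0349, 0.0000] o=[-0.0126, 0.3598, 0.0000] → [0.0575, -1.6455, 0.6984, -0.9994, -0.0349, 0.0000]
J3: z=[-0.9994, -0.0349, 0.0000] o=[0.0076, -0.2166, -0.1986] → [0.0505, -1.4470, 0.1216, -0.9994, -0.0349, 0.0000]
J4: z=[0.0341, -0.9776, -0.2079] o=[0.0023, -0.0650, -0.9126] → [0.6601, 0.0372, -0.0666, 0.0341, -0.9776, -0.2079]
J5: z=[0.0341, -0.9776, -0.2079] o=[0.1236, -0.2620, -1.5054] → [0.1216, 0.0422, -0.1784, 0.0341, -0.9776, -0.2079]
V = J·q̇ = [0.4753, -0.3681, 0.3627, -0.1704, -0.4200, -0.0779]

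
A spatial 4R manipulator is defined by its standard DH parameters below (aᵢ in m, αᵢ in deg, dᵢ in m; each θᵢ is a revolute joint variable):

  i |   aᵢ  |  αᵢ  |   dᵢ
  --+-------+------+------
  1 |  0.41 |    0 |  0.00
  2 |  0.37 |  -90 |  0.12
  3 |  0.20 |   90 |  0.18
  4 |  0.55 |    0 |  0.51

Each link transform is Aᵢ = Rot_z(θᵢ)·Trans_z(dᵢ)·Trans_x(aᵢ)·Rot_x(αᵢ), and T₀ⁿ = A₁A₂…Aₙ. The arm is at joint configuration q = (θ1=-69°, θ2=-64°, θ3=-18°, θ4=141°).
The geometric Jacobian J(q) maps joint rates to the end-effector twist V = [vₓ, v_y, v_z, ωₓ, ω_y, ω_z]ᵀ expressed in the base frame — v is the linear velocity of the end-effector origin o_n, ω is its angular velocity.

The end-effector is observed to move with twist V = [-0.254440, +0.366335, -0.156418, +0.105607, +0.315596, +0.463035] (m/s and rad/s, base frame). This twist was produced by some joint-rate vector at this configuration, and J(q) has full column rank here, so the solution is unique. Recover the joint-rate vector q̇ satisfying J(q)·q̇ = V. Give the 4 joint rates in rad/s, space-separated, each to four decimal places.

-0.1050 -0.3640 -0.1380 0.9800

o_n = [0.5344, -0.7387, 0.5348]
J₁: ẑ×o_n = [0.7387, 0.5344, -0.0000], ω = ẑ
J2: z=[0.0000, 0.0000, 1.0000] o=[0.1469, -0.3828, 0.0000] → [0.3560, 0.3874, -0.0000, 0.0000, 0.0000, 1.0000]
J3: z=[0.7314, -0.6820, 0.0000] o=[-0.1054, -0.6534, 0.1200] → [-0.2829, -0.3033, 0.3739, 0.7314, -0.6820, 0.0000]
J4: z=[0.2107, 0.2260, 0.9511] o=[-0.1035, -0.9152, 0.1818] → [-0.0881, 0.5323, -0.1070, 0.2107, 0.2260, 0.9511]
q̇ = J⁺·V = [-0.1050, -0.3640, -0.1380, 0.9800]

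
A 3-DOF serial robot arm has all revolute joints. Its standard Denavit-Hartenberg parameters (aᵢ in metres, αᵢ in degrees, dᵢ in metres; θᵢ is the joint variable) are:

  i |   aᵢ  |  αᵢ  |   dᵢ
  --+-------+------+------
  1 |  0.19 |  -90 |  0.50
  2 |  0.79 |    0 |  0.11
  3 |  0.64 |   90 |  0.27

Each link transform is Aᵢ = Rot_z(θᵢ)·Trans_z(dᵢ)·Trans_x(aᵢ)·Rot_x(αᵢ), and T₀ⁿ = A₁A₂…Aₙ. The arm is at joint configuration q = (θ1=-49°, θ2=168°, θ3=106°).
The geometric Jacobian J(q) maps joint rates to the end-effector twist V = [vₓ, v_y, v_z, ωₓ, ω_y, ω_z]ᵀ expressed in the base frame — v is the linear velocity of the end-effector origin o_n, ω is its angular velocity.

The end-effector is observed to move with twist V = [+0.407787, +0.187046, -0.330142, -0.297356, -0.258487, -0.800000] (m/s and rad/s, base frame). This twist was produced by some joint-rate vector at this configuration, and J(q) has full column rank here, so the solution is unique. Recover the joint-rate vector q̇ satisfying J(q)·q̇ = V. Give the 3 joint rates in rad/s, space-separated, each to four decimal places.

o_n = [-0.0662, 0.6554, 0.9742]
J₁: ẑ×o_n = [-0.6554, -0.0662, 0.0000], ω = ẑ
J2: z=[0.7547, 0.6561, 0.0000] o=[0.1247, -0.1434, 0.5000] → [0.3111, -0.3579, 0.7281, 0.7547, 0.6561, 0.0000]
J3: z=[0.7547, 0.6561, 0.0000] o=[-0.2993, 0.5120, 0.3357] → [0.4189, -0.4818, -0.0446, 0.7547, 0.6561, 0.0000]
q̇ = J⁺·V = [-0.8000, -0.4500, 0.0560]

-0.8000 -0.4500 0.0560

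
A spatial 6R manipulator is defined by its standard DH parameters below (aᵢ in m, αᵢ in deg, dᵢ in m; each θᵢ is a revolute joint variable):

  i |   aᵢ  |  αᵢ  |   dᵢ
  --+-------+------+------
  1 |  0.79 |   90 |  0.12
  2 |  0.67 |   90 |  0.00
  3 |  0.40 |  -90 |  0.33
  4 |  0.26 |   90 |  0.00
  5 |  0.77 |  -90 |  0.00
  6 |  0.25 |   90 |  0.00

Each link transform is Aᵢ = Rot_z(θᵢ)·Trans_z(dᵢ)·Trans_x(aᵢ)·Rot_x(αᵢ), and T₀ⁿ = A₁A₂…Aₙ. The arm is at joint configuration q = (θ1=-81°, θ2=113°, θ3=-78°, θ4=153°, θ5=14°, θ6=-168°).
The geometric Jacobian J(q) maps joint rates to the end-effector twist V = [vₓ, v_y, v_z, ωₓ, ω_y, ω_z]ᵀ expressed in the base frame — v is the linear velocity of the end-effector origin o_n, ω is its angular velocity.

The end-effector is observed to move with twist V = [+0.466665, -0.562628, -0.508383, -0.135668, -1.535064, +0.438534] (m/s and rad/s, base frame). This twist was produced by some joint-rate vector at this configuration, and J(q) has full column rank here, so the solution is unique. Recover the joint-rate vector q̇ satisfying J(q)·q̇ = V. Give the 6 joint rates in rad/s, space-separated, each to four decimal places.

o_n = [-0.2107, -0.4792, 0.7753]
J₁: ẑ×o_n = [0.4792, -0.2107, 0.0000], ω = ẑ
J2: z=[-0.9877, -0.1564, 0.0000] o=[0.1236, -0.7803, 0.1200] → [-0.1025, 0.6472, -0.3496, -0.9877, -0.1564, 0.0000]
J3: z=[0.1440, -0.9092, 0.3907] o=[0.0826, -0.5217, 0.7367] → [-0.0516, -0.1202, -0.2605, 0.1440, -0.9092, 0.3907]
J4: z=[-0.2651, 0.3450, 0.9004] o=[0.5115, -0.7284, 0.9422] → [-0.2820, -0.6945, 0.1830, -0.2651, 0.3450, 0.9004]
J5: z=[0.3045, 0.9160, -0.2613] o=[0.2736, -0.6752, 0.8518] → [-0.0189, 0.1498, 0.5033, 0.3045, 0.9160, -0.2613]
J6: z=[-0.0359, 0.2851, 0.9578] o=[-0.4593, -0.4578, 0.7596] → [0.0250, 0.2387, -0.0701, -0.0359, 0.2851, 0.9578]
q̇ = J⁺·V = [0.9990, 0.0080, 0.5100, -0.0810, -0.8430, -0.9470]

0.9990 0.0080 0.5100 -0.0810 -0.8430 -0.9470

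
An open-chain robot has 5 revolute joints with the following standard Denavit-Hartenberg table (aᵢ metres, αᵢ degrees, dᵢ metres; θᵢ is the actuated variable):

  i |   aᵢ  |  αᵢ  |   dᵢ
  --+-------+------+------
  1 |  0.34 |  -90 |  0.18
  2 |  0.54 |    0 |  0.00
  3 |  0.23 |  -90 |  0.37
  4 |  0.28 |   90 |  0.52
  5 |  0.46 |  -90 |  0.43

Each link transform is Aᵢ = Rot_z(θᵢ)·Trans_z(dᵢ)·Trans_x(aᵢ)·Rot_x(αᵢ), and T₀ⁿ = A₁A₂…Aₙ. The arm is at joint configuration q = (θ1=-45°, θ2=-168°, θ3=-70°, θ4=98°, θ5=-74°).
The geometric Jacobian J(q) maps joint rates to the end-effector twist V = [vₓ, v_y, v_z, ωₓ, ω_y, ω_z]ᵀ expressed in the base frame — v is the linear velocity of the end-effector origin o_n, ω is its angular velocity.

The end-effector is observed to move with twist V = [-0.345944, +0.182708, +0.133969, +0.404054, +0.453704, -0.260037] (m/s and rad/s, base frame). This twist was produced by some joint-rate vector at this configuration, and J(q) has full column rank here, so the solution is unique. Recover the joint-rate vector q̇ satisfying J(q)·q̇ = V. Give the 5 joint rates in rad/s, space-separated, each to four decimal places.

o_n = [-0.4698, 0.3387, -0.1746]
J₁: ẑ×o_n = [-0.3387, -0.4698, 0.0000], ω = ẑ
J2: z=[0.7071, 0.7071, 0.0000] o=[0.2404, -0.2404, 0.1800] → [-0.2508, 0.2508, 0.9117, 0.7071, 0.7071, 0.0000]
J3: z=[0.7071, 0.7071, 0.0000] o=[-0.1331, 0.1331, 0.2923] → [-0.3302, 0.3302, 0.3835, 0.7071, 0.7071, 0.0000]
J4: z=[-0.5997, 0.5997, 0.5299] o=[0.0424, 0.4809, 0.0972] → [-0.0877, -0.4344, 0.3924, -0.5997, 0.5997, 0.5299]
J5: z=[-0.4695, 0.2727, -0.8398] o=[-0.4509, 0.5820, 0.4058] → [-0.3626, -0.2567, 0.1194, -0.4695, 0.2727, -0.8398]
q̇ = J⁺·V = [0.0660, -0.1780, 0.8260, -0.1430, 0.2980]

0.0660 -0.1780 0.8260 -0.1430 0.2980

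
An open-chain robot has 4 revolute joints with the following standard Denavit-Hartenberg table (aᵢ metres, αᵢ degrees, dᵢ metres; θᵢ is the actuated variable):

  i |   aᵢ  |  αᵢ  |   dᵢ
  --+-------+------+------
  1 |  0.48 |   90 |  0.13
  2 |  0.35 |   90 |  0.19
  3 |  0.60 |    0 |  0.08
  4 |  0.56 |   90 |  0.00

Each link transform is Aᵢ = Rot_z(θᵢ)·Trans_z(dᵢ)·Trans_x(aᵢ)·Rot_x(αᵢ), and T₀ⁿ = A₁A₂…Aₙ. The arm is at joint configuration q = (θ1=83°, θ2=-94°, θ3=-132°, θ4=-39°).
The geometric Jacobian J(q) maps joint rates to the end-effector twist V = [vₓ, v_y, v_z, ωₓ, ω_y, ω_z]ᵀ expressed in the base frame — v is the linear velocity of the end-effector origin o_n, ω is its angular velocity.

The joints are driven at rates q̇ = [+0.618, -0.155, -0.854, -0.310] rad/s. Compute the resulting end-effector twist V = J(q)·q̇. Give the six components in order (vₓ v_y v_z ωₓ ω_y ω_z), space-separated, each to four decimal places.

0.6977 -0.1706 0.4874 -0.0123 1.1714 0.5368

o_n = [-0.2870, 0.4809, 0.7387]
J₁: ẑ×o_n = [-0.4809, -0.2870, 0.0000], ω = ẑ
J2: z=[0.9925, -0.1219, 0.0000] o=[0.0585, 0.4764, 0.1300] → [-0.0742, -0.6042, -0.0376, 0.9925, -0.1219, 0.0000]
J3: z=[-0.1216, -0.9901, 0.0698] o=[0.2441, 0.4290, -0.2191] → [-0.9520, 0.0794, -0.5322, -0.1216, -0.9901, 0.0698]
J4: z=[-0.1216, -0.9901, 0.0698] o=[-0.2048, 0.4320, 0.1869] → [-0.5497, 0.0613, -0.0874, -0.1216, -0.9901, 0.0698]
V = J·q̇ = [0.6977, -0.1706, 0.4874, -0.0123, 1.1714, 0.5368]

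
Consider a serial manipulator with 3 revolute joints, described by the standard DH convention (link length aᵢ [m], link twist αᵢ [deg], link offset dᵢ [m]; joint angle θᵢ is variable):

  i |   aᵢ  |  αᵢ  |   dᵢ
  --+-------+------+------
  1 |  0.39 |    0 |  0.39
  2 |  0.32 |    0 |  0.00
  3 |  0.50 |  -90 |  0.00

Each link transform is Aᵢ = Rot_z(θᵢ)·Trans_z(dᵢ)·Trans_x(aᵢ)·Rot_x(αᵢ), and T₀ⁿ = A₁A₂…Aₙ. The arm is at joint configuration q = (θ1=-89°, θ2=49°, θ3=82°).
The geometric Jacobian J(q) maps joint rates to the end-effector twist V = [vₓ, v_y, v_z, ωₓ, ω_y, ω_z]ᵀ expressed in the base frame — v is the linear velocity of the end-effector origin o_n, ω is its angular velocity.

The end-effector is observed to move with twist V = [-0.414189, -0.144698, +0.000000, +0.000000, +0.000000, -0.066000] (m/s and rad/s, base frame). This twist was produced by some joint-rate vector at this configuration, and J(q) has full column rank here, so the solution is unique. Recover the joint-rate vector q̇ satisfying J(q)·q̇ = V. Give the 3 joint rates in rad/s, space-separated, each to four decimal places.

o_n = [0.6235, -0.2611, 0.3900]
J₁: ẑ×o_n = [0.2611, 0.6235, -0.0000], ω = ẑ
J2: z=[0.0000, 0.0000, 1.0000] o=[0.0068, -0.3899, 0.3900] → [-0.1289, 0.6167, 0.0000, 0.0000, 0.0000, 1.0000]
J3: z=[0.0000, 0.0000, 1.0000] o=[0.2519, -0.5956, 0.3900] → [-0.3346, 0.3716, 0.0000, 0.0000, 0.0000, 1.0000]
q̇ = J⁺·V = [-0.8730, 0.4070, 0.4000]

-0.8730 0.4070 0.4000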